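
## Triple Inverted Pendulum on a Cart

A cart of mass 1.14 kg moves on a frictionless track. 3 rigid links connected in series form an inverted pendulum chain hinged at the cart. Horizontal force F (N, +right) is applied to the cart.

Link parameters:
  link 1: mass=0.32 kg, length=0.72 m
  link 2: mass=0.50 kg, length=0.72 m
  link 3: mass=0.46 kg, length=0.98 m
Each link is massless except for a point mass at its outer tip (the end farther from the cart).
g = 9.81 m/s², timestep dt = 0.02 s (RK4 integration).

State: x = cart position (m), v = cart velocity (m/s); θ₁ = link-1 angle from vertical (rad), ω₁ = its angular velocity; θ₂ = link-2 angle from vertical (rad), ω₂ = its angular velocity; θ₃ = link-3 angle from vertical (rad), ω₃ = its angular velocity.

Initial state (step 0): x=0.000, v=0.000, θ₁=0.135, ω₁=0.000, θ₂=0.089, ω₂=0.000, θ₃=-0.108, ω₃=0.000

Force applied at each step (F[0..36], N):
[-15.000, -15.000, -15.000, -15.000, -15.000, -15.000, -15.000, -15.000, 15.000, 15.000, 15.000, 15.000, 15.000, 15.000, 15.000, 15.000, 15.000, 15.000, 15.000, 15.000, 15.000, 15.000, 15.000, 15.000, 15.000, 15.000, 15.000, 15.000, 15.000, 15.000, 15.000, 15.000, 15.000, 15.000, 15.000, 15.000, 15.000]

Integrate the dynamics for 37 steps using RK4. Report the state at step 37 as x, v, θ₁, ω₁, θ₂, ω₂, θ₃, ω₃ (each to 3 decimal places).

apply F[0]=-15.000 → step 1: x=-0.003, v=-0.286, θ₁=0.140, ω₁=0.460, θ₂=0.089, ω₂=-0.003, θ₃=-0.109, ω₃=-0.057
apply F[1]=-15.000 → step 2: x=-0.011, v=-0.572, θ₁=0.153, ω₁=0.925, θ₂=0.089, ω₂=-0.013, θ₃=-0.110, ω₃=-0.110
apply F[2]=-15.000 → step 3: x=-0.026, v=-0.857, θ₁=0.177, ω₁=1.399, θ₂=0.088, ω₂=-0.034, θ₃=-0.113, ω₃=-0.157
apply F[3]=-15.000 → step 4: x=-0.046, v=-1.141, θ₁=0.209, ω₁=1.876, θ₂=0.087, ω₂=-0.065, θ₃=-0.116, ω₃=-0.194
apply F[4]=-15.000 → step 5: x=-0.071, v=-1.418, θ₁=0.252, ω₁=2.347, θ₂=0.086, ω₂=-0.095, θ₃=-0.121, ω₃=-0.216
apply F[5]=-15.000 → step 6: x=-0.102, v=-1.687, θ₁=0.303, ω₁=2.793, θ₂=0.084, ω₂=-0.108, θ₃=-0.125, ω₃=-0.223
apply F[6]=-15.000 → step 7: x=-0.139, v=-1.941, θ₁=0.363, ω₁=3.193, θ₂=0.082, ω₂=-0.082, θ₃=-0.129, ω₃=-0.214
apply F[7]=-15.000 → step 8: x=-0.180, v=-2.180, θ₁=0.430, ω₁=3.534, θ₂=0.081, ω₂=0.002, θ₃=-0.133, ω₃=-0.192
apply F[8]=+15.000 → step 9: x=-0.221, v=-1.952, θ₁=0.500, ω₁=3.473, θ₂=0.080, ω₂=-0.126, θ₃=-0.138, ω₃=-0.219
apply F[9]=+15.000 → step 10: x=-0.258, v=-1.728, θ₁=0.570, ω₁=3.455, θ₂=0.076, ω₂=-0.277, θ₃=-0.142, ω₃=-0.244
apply F[10]=+15.000 → step 11: x=-0.290, v=-1.505, θ₁=0.639, ω₁=3.468, θ₂=0.068, ω₂=-0.442, θ₃=-0.147, ω₃=-0.267
apply F[11]=+15.000 → step 12: x=-0.318, v=-1.282, θ₁=0.709, ω₁=3.504, θ₂=0.058, ω₂=-0.612, θ₃=-0.153, ω₃=-0.286
apply F[12]=+15.000 → step 13: x=-0.342, v=-1.057, θ₁=0.779, ω₁=3.555, θ₂=0.044, ω₂=-0.782, θ₃=-0.159, ω₃=-0.300
apply F[13]=+15.000 → step 14: x=-0.361, v=-0.829, θ₁=0.851, ω₁=3.618, θ₂=0.027, ω₂=-0.945, θ₃=-0.165, ω₃=-0.311
apply F[14]=+15.000 → step 15: x=-0.375, v=-0.599, θ₁=0.924, ω₁=3.691, θ₂=0.006, ω₂=-1.099, θ₃=-0.171, ω₃=-0.318
apply F[15]=+15.000 → step 16: x=-0.384, v=-0.364, θ₁=0.998, ω₁=3.771, θ₂=-0.017, ω₂=-1.240, θ₃=-0.178, ω₃=-0.322
apply F[16]=+15.000 → step 17: x=-0.389, v=-0.126, θ₁=1.075, ω₁=3.860, θ₂=-0.043, ω₂=-1.366, θ₃=-0.184, ω₃=-0.324
apply F[17]=+15.000 → step 18: x=-0.389, v=0.115, θ₁=1.153, ω₁=3.959, θ₂=-0.072, ω₂=-1.474, θ₃=-0.191, ω₃=-0.324
apply F[18]=+15.000 → step 19: x=-0.385, v=0.361, θ₁=1.233, ω₁=4.071, θ₂=-0.102, ω₂=-1.562, θ₃=-0.197, ω₃=-0.324
apply F[19]=+15.000 → step 20: x=-0.375, v=0.612, θ₁=1.316, ω₁=4.200, θ₂=-0.134, ω₂=-1.627, θ₃=-0.203, ω₃=-0.323
apply F[20]=+15.000 → step 21: x=-0.360, v=0.868, θ₁=1.401, ω₁=4.351, θ₂=-0.167, ω₂=-1.665, θ₃=-0.210, ω₃=-0.321
apply F[21]=+15.000 → step 22: x=-0.340, v=1.130, θ₁=1.490, ω₁=4.534, θ₂=-0.200, ω₂=-1.669, θ₃=-0.216, ω₃=-0.321
apply F[22]=+15.000 → step 23: x=-0.315, v=1.401, θ₁=1.583, ω₁=4.757, θ₂=-0.234, ω₂=-1.631, θ₃=-0.223, ω₃=-0.321
apply F[23]=+15.000 → step 24: x=-0.284, v=1.684, θ₁=1.681, ω₁=5.038, θ₂=-0.265, ω₂=-1.537, θ₃=-0.229, ω₃=-0.321
apply F[24]=+15.000 → step 25: x=-0.247, v=1.985, θ₁=1.785, ω₁=5.399, θ₂=-0.294, ω₂=-1.368, θ₃=-0.236, ω₃=-0.320
apply F[25]=+15.000 → step 26: x=-0.205, v=2.312, θ₁=1.898, ω₁=5.876, θ₂=-0.319, ω₂=-1.095, θ₃=-0.242, ω₃=-0.317
apply F[26]=+15.000 → step 27: x=-0.155, v=2.682, θ₁=2.021, ω₁=6.525, θ₂=-0.337, ω₂=-0.674, θ₃=-0.248, ω₃=-0.306
apply F[27]=+15.000 → step 28: x=-0.097, v=3.122, θ₁=2.160, ω₁=7.435, θ₂=-0.345, ω₂=-0.036, θ₃=-0.254, ω₃=-0.281
apply F[28]=+15.000 → step 29: x=-0.029, v=3.680, θ₁=2.321, ω₁=8.752, θ₂=-0.337, ω₂=0.915, θ₃=-0.259, ω₃=-0.234
apply F[29]=+15.000 → step 30: x=0.052, v=4.435, θ₁=2.514, ω₁=10.687, θ₂=-0.305, ω₂=2.295, θ₃=-0.263, ω₃=-0.163
apply F[30]=+15.000 → step 31: x=0.150, v=5.454, θ₁=2.754, ω₁=13.292, θ₂=-0.242, ω₂=4.027, θ₃=-0.266, ω₃=-0.143
apply F[31]=+15.000 → step 32: x=0.270, v=6.414, θ₁=3.042, ω₁=15.099, θ₂=-0.150, ω₂=4.898, θ₃=-0.272, ω₃=-0.515
apply F[32]=+15.000 → step 33: x=0.401, v=6.549, θ₁=3.334, ω₁=13.646, θ₂=-0.065, ω₂=3.196, θ₃=-0.291, ω₃=-1.413
apply F[33]=+15.000 → step 34: x=0.529, v=6.273, θ₁=3.581, ω₁=11.129, θ₂=-0.027, ω₂=0.606, θ₃=-0.327, ω₃=-2.150
apply F[34]=+15.000 → step 35: x=0.652, v=6.080, θ₁=3.784, ω₁=9.331, θ₂=-0.038, ω₂=-1.535, θ₃=-0.374, ω₃=-2.547
apply F[35]=+15.000 → step 36: x=0.773, v=6.011, θ₁=3.959, ω₁=8.283, θ₂=-0.086, ω₂=-3.203, θ₃=-0.427, ω₃=-2.727
apply F[36]=+15.000 → step 37: x=0.893, v=6.015, θ₁=4.119, ω₁=7.793, θ₂=-0.164, ω₂=-4.594, θ₃=-0.483, ω₃=-2.779

Answer: x=0.893, v=6.015, θ₁=4.119, ω₁=7.793, θ₂=-0.164, ω₂=-4.594, θ₃=-0.483, ω₃=-2.779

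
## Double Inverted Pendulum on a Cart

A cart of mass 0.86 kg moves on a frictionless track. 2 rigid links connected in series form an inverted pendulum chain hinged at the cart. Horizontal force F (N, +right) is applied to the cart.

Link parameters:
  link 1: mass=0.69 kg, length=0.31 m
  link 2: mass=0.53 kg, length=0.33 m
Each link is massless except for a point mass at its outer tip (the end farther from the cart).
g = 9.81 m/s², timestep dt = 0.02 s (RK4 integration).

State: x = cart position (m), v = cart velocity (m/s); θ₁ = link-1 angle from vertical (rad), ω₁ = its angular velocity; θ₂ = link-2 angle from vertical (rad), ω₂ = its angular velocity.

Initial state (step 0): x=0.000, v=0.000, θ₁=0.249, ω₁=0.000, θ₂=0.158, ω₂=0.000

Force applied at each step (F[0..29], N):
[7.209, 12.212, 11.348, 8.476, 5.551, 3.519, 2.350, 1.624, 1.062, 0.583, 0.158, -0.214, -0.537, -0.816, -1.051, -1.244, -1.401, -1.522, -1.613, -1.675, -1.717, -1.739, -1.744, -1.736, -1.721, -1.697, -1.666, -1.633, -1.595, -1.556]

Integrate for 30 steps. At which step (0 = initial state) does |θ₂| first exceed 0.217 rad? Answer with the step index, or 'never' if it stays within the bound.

apply F[0]=+7.209 → step 1: x=0.001, v=0.094, θ₁=0.248, ω₁=-0.090, θ₂=0.157, ω₂=-0.103
apply F[1]=+12.212 → step 2: x=0.005, v=0.296, θ₁=0.242, ω₁=-0.515, θ₂=0.154, ω₂=-0.218
apply F[2]=+11.348 → step 3: x=0.013, v=0.484, θ₁=0.228, ω₁=-0.908, θ₂=0.148, ω₂=-0.322
apply F[3]=+8.476 → step 4: x=0.024, v=0.615, θ₁=0.207, ω₁=-1.149, θ₂=0.141, ω₂=-0.405
apply F[4]=+5.551 → step 5: x=0.037, v=0.690, θ₁=0.184, ω₁=-1.234, θ₂=0.132, ω₂=-0.467
apply F[5]=+3.519 → step 6: x=0.051, v=0.726, θ₁=0.159, ω₁=-1.220, θ₂=0.122, ω₂=-0.512
apply F[6]=+2.350 → step 7: x=0.065, v=0.742, θ₁=0.135, ω₁=-1.164, θ₂=0.112, ω₂=-0.542
apply F[7]=+1.624 → step 8: x=0.080, v=0.747, θ₁=0.113, ω₁=-1.093, θ₂=0.101, ω₂=-0.559
apply F[8]=+1.062 → step 9: x=0.095, v=0.745, θ₁=0.092, ω₁=-1.018, θ₂=0.090, ω₂=-0.566
apply F[9]=+0.583 → step 10: x=0.110, v=0.736, θ₁=0.072, ω₁=-0.940, θ₂=0.078, ω₂=-0.564
apply F[10]=+0.158 → step 11: x=0.125, v=0.723, θ₁=0.054, ω₁=-0.862, θ₂=0.067, ω₂=-0.555
apply F[11]=-0.214 → step 12: x=0.139, v=0.706, θ₁=0.038, ω₁=-0.784, θ₂=0.056, ω₂=-0.539
apply F[12]=-0.537 → step 13: x=0.153, v=0.685, θ₁=0.023, ω₁=-0.708, θ₂=0.046, ω₂=-0.518
apply F[13]=-0.816 → step 14: x=0.166, v=0.662, θ₁=0.010, ω₁=-0.634, θ₂=0.035, ω₂=-0.493
apply F[14]=-1.051 → step 15: x=0.179, v=0.636, θ₁=-0.002, ω₁=-0.562, θ₂=0.026, ω₂=-0.465
apply F[15]=-1.244 → step 16: x=0.192, v=0.609, θ₁=-0.013, ω₁=-0.494, θ₂=0.017, ω₂=-0.435
apply F[16]=-1.401 → step 17: x=0.204, v=0.582, θ₁=-0.022, ω₁=-0.430, θ₂=0.009, ω₂=-0.403
apply F[17]=-1.522 → step 18: x=0.215, v=0.553, θ₁=-0.030, ω₁=-0.371, θ₂=0.001, ω₂=-0.371
apply F[18]=-1.613 → step 19: x=0.226, v=0.525, θ₁=-0.037, ω₁=-0.316, θ₂=-0.006, ω₂=-0.339
apply F[19]=-1.675 → step 20: x=0.236, v=0.497, θ₁=-0.043, ω₁=-0.266, θ₂=-0.013, ω₂=-0.307
apply F[20]=-1.717 → step 21: x=0.246, v=0.470, θ₁=-0.047, ω₁=-0.220, θ₂=-0.019, ω₂=-0.276
apply F[21]=-1.739 → step 22: x=0.255, v=0.443, θ₁=-0.051, ω₁=-0.180, θ₂=-0.024, ω₂=-0.246
apply F[22]=-1.744 → step 23: x=0.263, v=0.418, θ₁=-0.055, ω₁=-0.144, θ₂=-0.028, ω₂=-0.218
apply F[23]=-1.736 → step 24: x=0.271, v=0.393, θ₁=-0.057, ω₁=-0.112, θ₂=-0.033, ω₂=-0.191
apply F[24]=-1.721 → step 25: x=0.279, v=0.369, θ₁=-0.059, ω₁=-0.084, θ₂=-0.036, ω₂=-0.166
apply F[25]=-1.697 → step 26: x=0.286, v=0.346, θ₁=-0.061, ω₁=-0.059, θ₂=-0.039, ω₂=-0.143
apply F[26]=-1.666 → step 27: x=0.293, v=0.325, θ₁=-0.062, ω₁=-0.038, θ₂=-0.042, ω₂=-0.121
apply F[27]=-1.633 → step 28: x=0.299, v=0.304, θ₁=-0.062, ω₁=-0.020, θ₂=-0.044, ω₂=-0.101
apply F[28]=-1.595 → step 29: x=0.305, v=0.284, θ₁=-0.062, ω₁=-0.005, θ₂=-0.046, ω₂=-0.083
apply F[29]=-1.556 → step 30: x=0.311, v=0.266, θ₁=-0.062, ω₁=0.008, θ₂=-0.047, ω₂=-0.066
max |θ₂| = 0.158 ≤ 0.217 over all 31 states.

Answer: never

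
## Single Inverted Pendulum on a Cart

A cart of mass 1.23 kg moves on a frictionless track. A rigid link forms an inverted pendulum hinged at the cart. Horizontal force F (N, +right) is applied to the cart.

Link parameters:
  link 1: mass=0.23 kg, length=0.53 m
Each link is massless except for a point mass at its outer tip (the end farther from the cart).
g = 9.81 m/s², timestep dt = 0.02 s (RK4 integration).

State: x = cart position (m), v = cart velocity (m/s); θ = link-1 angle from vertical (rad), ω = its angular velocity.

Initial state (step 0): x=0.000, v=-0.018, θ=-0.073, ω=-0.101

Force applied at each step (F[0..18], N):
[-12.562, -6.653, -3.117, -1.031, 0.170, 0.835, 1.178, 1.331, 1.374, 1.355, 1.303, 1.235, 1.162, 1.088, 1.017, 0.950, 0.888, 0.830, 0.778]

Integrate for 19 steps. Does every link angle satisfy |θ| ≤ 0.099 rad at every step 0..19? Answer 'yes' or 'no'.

Answer: yes

Derivation:
apply F[0]=-12.562 → step 1: x=-0.002, v=-0.219, θ=-0.072, ω=0.251
apply F[1]=-6.653 → step 2: x=-0.008, v=-0.325, θ=-0.065, ω=0.425
apply F[2]=-3.117 → step 3: x=-0.015, v=-0.373, θ=-0.056, ω=0.494
apply F[3]=-1.031 → step 4: x=-0.022, v=-0.388, θ=-0.046, ω=0.503
apply F[4]=+0.170 → step 5: x=-0.030, v=-0.384, θ=-0.036, ω=0.480
apply F[5]=+0.835 → step 6: x=-0.038, v=-0.369, θ=-0.027, ω=0.441
apply F[6]=+1.178 → step 7: x=-0.045, v=-0.349, θ=-0.018, ω=0.395
apply F[7]=+1.331 → step 8: x=-0.052, v=-0.327, θ=-0.011, ω=0.348
apply F[8]=+1.374 → step 9: x=-0.058, v=-0.305, θ=-0.004, ω=0.302
apply F[9]=+1.355 → step 10: x=-0.064, v=-0.283, θ=0.001, ω=0.260
apply F[10]=+1.303 → step 11: x=-0.069, v=-0.262, θ=0.006, ω=0.222
apply F[11]=+1.235 → step 12: x=-0.074, v=-0.242, θ=0.010, ω=0.187
apply F[12]=+1.162 → step 13: x=-0.079, v=-0.223, θ=0.014, ω=0.157
apply F[13]=+1.088 → step 14: x=-0.083, v=-0.206, θ=0.016, ω=0.130
apply F[14]=+1.017 → step 15: x=-0.087, v=-0.190, θ=0.019, ω=0.107
apply F[15]=+0.950 → step 16: x=-0.091, v=-0.176, θ=0.021, ω=0.086
apply F[16]=+0.888 → step 17: x=-0.094, v=-0.162, θ=0.022, ω=0.068
apply F[17]=+0.830 → step 18: x=-0.097, v=-0.149, θ=0.024, ω=0.053
apply F[18]=+0.778 → step 19: x=-0.100, v=-0.138, θ=0.024, ω=0.040
Max |angle| over trajectory = 0.073 rad; bound = 0.099 → within bound.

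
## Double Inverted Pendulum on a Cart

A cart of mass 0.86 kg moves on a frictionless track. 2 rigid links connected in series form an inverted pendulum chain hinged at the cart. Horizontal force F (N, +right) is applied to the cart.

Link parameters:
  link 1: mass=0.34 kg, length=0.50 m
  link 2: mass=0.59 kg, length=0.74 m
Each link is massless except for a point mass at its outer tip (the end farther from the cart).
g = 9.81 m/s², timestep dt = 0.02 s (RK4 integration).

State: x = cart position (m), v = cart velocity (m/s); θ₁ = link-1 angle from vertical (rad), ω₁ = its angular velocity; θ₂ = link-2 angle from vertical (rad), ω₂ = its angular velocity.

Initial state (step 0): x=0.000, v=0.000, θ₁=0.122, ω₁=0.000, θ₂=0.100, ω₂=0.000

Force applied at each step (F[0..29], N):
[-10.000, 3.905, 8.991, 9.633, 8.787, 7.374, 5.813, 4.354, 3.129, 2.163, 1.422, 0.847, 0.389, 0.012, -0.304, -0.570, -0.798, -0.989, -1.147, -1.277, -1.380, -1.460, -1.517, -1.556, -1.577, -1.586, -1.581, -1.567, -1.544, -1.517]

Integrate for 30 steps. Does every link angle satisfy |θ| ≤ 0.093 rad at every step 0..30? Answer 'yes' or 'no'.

Answer: no

Derivation:
apply F[0]=-10.000 → step 1: x=-0.003, v=-0.254, θ₁=0.128, ω₁=0.566, θ₂=0.100, ω₂=-0.014
apply F[1]=+3.905 → step 2: x=-0.007, v=-0.192, θ₁=0.138, ω₁=0.518, θ₂=0.099, ω₂=-0.039
apply F[2]=+8.991 → step 3: x=-0.009, v=-0.016, θ₁=0.146, ω₁=0.259, θ₂=0.098, ω₂=-0.074
apply F[3]=+9.633 → step 4: x=-0.008, v=0.173, θ₁=0.149, ω₁=-0.018, θ₂=0.096, ω₂=-0.115
apply F[4]=+8.787 → step 5: x=-0.002, v=0.342, θ₁=0.146, ω₁=-0.256, θ₂=0.094, ω₂=-0.158
apply F[5]=+7.374 → step 6: x=0.006, v=0.481, θ₁=0.139, ω₁=-0.438, θ₂=0.090, ω₂=-0.197
apply F[6]=+5.813 → step 7: x=0.017, v=0.587, θ₁=0.129, ω₁=-0.562, θ₂=0.086, ω₂=-0.233
apply F[7]=+4.354 → step 8: x=0.029, v=0.662, θ₁=0.117, ω₁=-0.635, θ₂=0.081, ω₂=-0.262
apply F[8]=+3.129 → step 9: x=0.043, v=0.711, θ₁=0.104, ω₁=-0.668, θ₂=0.075, ω₂=-0.285
apply F[9]=+2.163 → step 10: x=0.057, v=0.741, θ₁=0.091, ω₁=-0.673, θ₂=0.069, ω₂=-0.303
apply F[10]=+1.422 → step 11: x=0.072, v=0.757, θ₁=0.077, ω₁=-0.659, θ₂=0.063, ω₂=-0.316
apply F[11]=+0.847 → step 12: x=0.087, v=0.762, θ₁=0.064, ω₁=-0.635, θ₂=0.057, ω₂=-0.323
apply F[12]=+0.389 → step 13: x=0.103, v=0.759, θ₁=0.052, ω₁=-0.603, θ₂=0.050, ω₂=-0.327
apply F[13]=+0.012 → step 14: x=0.118, v=0.750, θ₁=0.040, ω₁=-0.567, θ₂=0.044, ω₂=-0.326
apply F[14]=-0.304 → step 15: x=0.133, v=0.735, θ₁=0.030, ω₁=-0.528, θ₂=0.037, ω₂=-0.322
apply F[15]=-0.570 → step 16: x=0.147, v=0.717, θ₁=0.019, ω₁=-0.488, θ₂=0.031, ω₂=-0.315
apply F[16]=-0.798 → step 17: x=0.161, v=0.695, θ₁=0.010, ω₁=-0.448, θ₂=0.025, ω₂=-0.306
apply F[17]=-0.989 → step 18: x=0.175, v=0.671, θ₁=0.001, ω₁=-0.408, θ₂=0.019, ω₂=-0.294
apply F[18]=-1.147 → step 19: x=0.188, v=0.645, θ₁=-0.006, ω₁=-0.369, θ₂=0.013, ω₂=-0.281
apply F[19]=-1.277 → step 20: x=0.201, v=0.617, θ₁=-0.013, ω₁=-0.331, θ₂=0.007, ω₂=-0.267
apply F[20]=-1.380 → step 21: x=0.213, v=0.589, θ₁=-0.020, ω₁=-0.295, θ₂=0.002, ω₂=-0.251
apply F[21]=-1.460 → step 22: x=0.224, v=0.560, θ₁=-0.025, ω₁=-0.260, θ₂=-0.003, ω₂=-0.235
apply F[22]=-1.517 → step 23: x=0.235, v=0.530, θ₁=-0.030, ω₁=-0.228, θ₂=-0.007, ω₂=-0.219
apply F[23]=-1.556 → step 24: x=0.245, v=0.501, θ₁=-0.034, ω₁=-0.197, θ₂=-0.011, ω₂=-0.202
apply F[24]=-1.577 → step 25: x=0.255, v=0.472, θ₁=-0.038, ω₁=-0.169, θ₂=-0.015, ω₂=-0.186
apply F[25]=-1.586 → step 26: x=0.264, v=0.443, θ₁=-0.041, ω₁=-0.143, θ₂=-0.019, ω₂=-0.169
apply F[26]=-1.581 → step 27: x=0.273, v=0.416, θ₁=-0.044, ω₁=-0.119, θ₂=-0.022, ω₂=-0.154
apply F[27]=-1.567 → step 28: x=0.281, v=0.389, θ₁=-0.046, ω₁=-0.097, θ₂=-0.025, ω₂=-0.138
apply F[28]=-1.544 → step 29: x=0.288, v=0.363, θ₁=-0.048, ω₁=-0.077, θ₂=-0.028, ω₂=-0.123
apply F[29]=-1.517 → step 30: x=0.295, v=0.338, θ₁=-0.049, ω₁=-0.060, θ₂=-0.030, ω₂=-0.109
Max |angle| over trajectory = 0.149 rad; bound = 0.093 → exceeded.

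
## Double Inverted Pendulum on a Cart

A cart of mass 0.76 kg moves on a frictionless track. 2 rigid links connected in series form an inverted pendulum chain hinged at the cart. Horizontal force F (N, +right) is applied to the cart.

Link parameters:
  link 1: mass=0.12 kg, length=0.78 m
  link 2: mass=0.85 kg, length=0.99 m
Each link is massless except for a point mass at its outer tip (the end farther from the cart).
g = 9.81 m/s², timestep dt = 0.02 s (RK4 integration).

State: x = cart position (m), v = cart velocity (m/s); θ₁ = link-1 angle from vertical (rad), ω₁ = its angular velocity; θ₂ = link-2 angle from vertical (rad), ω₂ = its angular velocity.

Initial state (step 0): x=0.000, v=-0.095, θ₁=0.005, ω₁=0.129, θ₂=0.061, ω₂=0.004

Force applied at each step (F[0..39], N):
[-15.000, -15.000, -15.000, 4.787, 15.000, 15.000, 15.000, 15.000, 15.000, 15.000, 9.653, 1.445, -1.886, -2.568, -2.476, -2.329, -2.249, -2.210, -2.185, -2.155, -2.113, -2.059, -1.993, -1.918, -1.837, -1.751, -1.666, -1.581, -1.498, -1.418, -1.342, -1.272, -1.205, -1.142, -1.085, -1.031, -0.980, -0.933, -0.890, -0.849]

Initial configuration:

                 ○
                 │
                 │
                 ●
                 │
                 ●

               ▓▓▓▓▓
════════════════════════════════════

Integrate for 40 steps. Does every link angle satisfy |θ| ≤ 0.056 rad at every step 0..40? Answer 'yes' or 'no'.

Answer: no

Derivation:
apply F[0]=-15.000 → step 1: x=-0.006, v=-0.492, θ₁=0.012, ω₁=0.548, θ₂=0.062, ω₂=0.086
apply F[1]=-15.000 → step 2: x=-0.020, v=-0.890, θ₁=0.027, ω₁=0.993, θ₂=0.064, ω₂=0.150
apply F[2]=-15.000 → step 3: x=-0.042, v=-1.293, θ₁=0.052, ω₁=1.479, θ₂=0.068, ω₂=0.185
apply F[3]=+4.787 → step 4: x=-0.066, v=-1.181, θ₁=0.080, ω₁=1.348, θ₂=0.072, ω₂=0.190
apply F[4]=+15.000 → step 5: x=-0.086, v=-0.811, θ₁=0.103, ω₁=0.934, θ₂=0.075, ω₂=0.158
apply F[5]=+15.000 → step 6: x=-0.099, v=-0.448, θ₁=0.118, ω₁=0.569, θ₂=0.078, ω₂=0.095
apply F[6]=+15.000 → step 7: x=-0.104, v=-0.089, θ₁=0.126, ω₁=0.235, θ₂=0.079, ω₂=0.012
apply F[7]=+15.000 → step 8: x=-0.102, v=0.267, θ₁=0.127, ω₁=-0.083, θ₂=0.078, ω₂=-0.081
apply F[8]=+15.000 → step 9: x=-0.093, v=0.625, θ₁=0.122, ω₁=-0.404, θ₂=0.076, ω₂=-0.173
apply F[9]=+15.000 → step 10: x=-0.077, v=0.986, θ₁=0.111, ω₁=-0.744, θ₂=0.071, ω₂=-0.254
apply F[10]=+9.653 → step 11: x=-0.055, v=1.213, θ₁=0.094, ω₁=-0.944, θ₂=0.066, ω₂=-0.312
apply F[11]=+1.445 → step 12: x=-0.031, v=1.231, θ₁=0.076, ω₁=-0.910, θ₂=0.059, ω₂=-0.345
apply F[12]=-1.886 → step 13: x=-0.007, v=1.167, θ₁=0.059, ω₁=-0.792, θ₂=0.052, ω₂=-0.361
apply F[13]=-2.568 → step 14: x=0.016, v=1.087, θ₁=0.044, ω₁=-0.672, θ₂=0.045, ω₂=-0.365
apply F[14]=-2.476 → step 15: x=0.037, v=1.013, θ₁=0.032, ω₁=-0.574, θ₂=0.037, ω₂=-0.360
apply F[15]=-2.329 → step 16: x=0.056, v=0.946, θ₁=0.021, ω₁=-0.494, θ₂=0.030, ω₂=-0.349
apply F[16]=-2.249 → step 17: x=0.074, v=0.883, θ₁=0.012, ω₁=-0.427, θ₂=0.023, ω₂=-0.332
apply F[17]=-2.210 → step 18: x=0.092, v=0.822, θ₁=0.004, ω₁=-0.370, θ₂=0.017, ω₂=-0.313
apply F[18]=-2.185 → step 19: x=0.107, v=0.765, θ₁=-0.003, ω₁=-0.320, θ₂=0.011, ω₂=-0.291
apply F[19]=-2.155 → step 20: x=0.122, v=0.710, θ₁=-0.009, ω₁=-0.276, θ₂=0.005, ω₂=-0.268
apply F[20]=-2.113 → step 21: x=0.136, v=0.657, θ₁=-0.014, ω₁=-0.237, θ₂=0.000, ω₂=-0.246
apply F[21]=-2.059 → step 22: x=0.148, v=0.607, θ₁=-0.019, ω₁=-0.202, θ₂=-0.005, ω₂=-0.223
apply F[22]=-1.993 → step 23: x=0.160, v=0.560, θ₁=-0.022, ω₁=-0.171, θ₂=-0.009, ω₂=-0.201
apply F[23]=-1.918 → step 24: x=0.171, v=0.515, θ₁=-0.026, ω₁=-0.144, θ₂=-0.013, ω₂=-0.179
apply F[24]=-1.837 → step 25: x=0.181, v=0.474, θ₁=-0.028, ω₁=-0.120, θ₂=-0.016, ω₂=-0.159
apply F[25]=-1.751 → step 26: x=0.190, v=0.435, θ₁=-0.030, ω₁=-0.099, θ₂=-0.019, ω₂=-0.140
apply F[26]=-1.666 → step 27: x=0.198, v=0.399, θ₁=-0.032, ω₁=-0.081, θ₂=-0.022, ω₂=-0.122
apply F[27]=-1.581 → step 28: x=0.206, v=0.366, θ₁=-0.034, ω₁=-0.064, θ₂=-0.024, ω₂=-0.106
apply F[28]=-1.498 → step 29: x=0.213, v=0.335, θ₁=-0.035, ω₁=-0.050, θ₂=-0.026, ω₂=-0.091
apply F[29]=-1.418 → step 30: x=0.219, v=0.306, θ₁=-0.036, ω₁=-0.038, θ₂=-0.027, ω₂=-0.077
apply F[30]=-1.342 → step 31: x=0.225, v=0.280, θ₁=-0.036, ω₁=-0.028, θ₂=-0.029, ω₂=-0.064
apply F[31]=-1.272 → step 32: x=0.230, v=0.256, θ₁=-0.037, ω₁=-0.018, θ₂=-0.030, ω₂=-0.053
apply F[32]=-1.205 → step 33: x=0.235, v=0.233, θ₁=-0.037, ω₁=-0.010, θ₂=-0.031, ω₂=-0.043
apply F[33]=-1.142 → step 34: x=0.240, v=0.213, θ₁=-0.037, ω₁=-0.003, θ₂=-0.032, ω₂=-0.033
apply F[34]=-1.085 → step 35: x=0.244, v=0.193, θ₁=-0.037, ω₁=0.003, θ₂=-0.032, ω₂=-0.025
apply F[35]=-1.031 → step 36: x=0.248, v=0.176, θ₁=-0.037, ω₁=0.008, θ₂=-0.033, ω₂=-0.017
apply F[36]=-0.980 → step 37: x=0.251, v=0.159, θ₁=-0.037, ω₁=0.012, θ₂=-0.033, ω₂=-0.011
apply F[37]=-0.933 → step 38: x=0.254, v=0.144, θ₁=-0.037, ω₁=0.016, θ₂=-0.033, ω₂=-0.005
apply F[38]=-0.890 → step 39: x=0.257, v=0.130, θ₁=-0.036, ω₁=0.019, θ₂=-0.033, ω₂=0.000
apply F[39]=-0.849 → step 40: x=0.259, v=0.116, θ₁=-0.036, ω₁=0.022, θ₂=-0.033, ω₂=0.005
Max |angle| over trajectory = 0.127 rad; bound = 0.056 → exceeded.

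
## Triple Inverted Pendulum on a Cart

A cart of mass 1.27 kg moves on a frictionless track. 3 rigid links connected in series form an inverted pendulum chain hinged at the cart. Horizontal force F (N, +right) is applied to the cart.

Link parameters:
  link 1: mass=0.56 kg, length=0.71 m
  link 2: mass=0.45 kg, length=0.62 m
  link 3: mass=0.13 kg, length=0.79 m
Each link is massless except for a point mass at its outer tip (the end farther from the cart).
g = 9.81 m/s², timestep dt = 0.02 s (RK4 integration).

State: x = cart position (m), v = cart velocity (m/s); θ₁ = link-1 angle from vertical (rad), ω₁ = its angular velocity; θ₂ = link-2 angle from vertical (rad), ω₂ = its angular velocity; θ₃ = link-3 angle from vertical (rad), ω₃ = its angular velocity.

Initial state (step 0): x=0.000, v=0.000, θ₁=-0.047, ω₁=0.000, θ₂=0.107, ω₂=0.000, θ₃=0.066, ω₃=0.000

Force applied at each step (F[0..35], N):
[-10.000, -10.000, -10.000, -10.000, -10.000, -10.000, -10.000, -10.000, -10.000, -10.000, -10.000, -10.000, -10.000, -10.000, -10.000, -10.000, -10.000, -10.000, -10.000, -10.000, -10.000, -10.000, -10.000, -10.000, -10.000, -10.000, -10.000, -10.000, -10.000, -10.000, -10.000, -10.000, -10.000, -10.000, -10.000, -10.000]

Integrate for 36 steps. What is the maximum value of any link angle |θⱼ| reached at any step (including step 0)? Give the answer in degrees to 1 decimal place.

apply F[0]=-10.000 → step 1: x=-0.001, v=-0.149, θ₁=-0.045, ω₁=0.153, θ₂=0.108, ω₂=0.103, θ₃=0.066, ω₃=-0.013
apply F[1]=-10.000 → step 2: x=-0.006, v=-0.299, θ₁=-0.041, ω₁=0.309, θ₂=0.111, ω₂=0.206, θ₃=0.065, ω₃=-0.027
apply F[2]=-10.000 → step 3: x=-0.013, v=-0.450, θ₁=-0.033, ω₁=0.469, θ₂=0.116, ω₂=0.306, θ₃=0.065, ω₃=-0.042
apply F[3]=-10.000 → step 4: x=-0.024, v=-0.603, θ₁=-0.022, ω₁=0.636, θ₂=0.123, ω₂=0.403, θ₃=0.064, ω₃=-0.059
apply F[4]=-10.000 → step 5: x=-0.038, v=-0.758, θ₁=-0.008, ω₁=0.812, θ₂=0.132, ω₂=0.495, θ₃=0.062, ω₃=-0.078
apply F[5]=-10.000 → step 6: x=-0.054, v=-0.915, θ₁=0.011, ω₁=1.000, θ₂=0.143, ω₂=0.581, θ₃=0.061, ω₃=-0.100
apply F[6]=-10.000 → step 7: x=-0.074, v=-1.076, θ₁=0.033, ω₁=1.201, θ₂=0.156, ω₂=0.659, θ₃=0.058, ω₃=-0.124
apply F[7]=-10.000 → step 8: x=-0.097, v=-1.240, θ₁=0.059, ω₁=1.418, θ₂=0.169, ω₂=0.728, θ₃=0.056, ω₃=-0.151
apply F[8]=-10.000 → step 9: x=-0.124, v=-1.407, θ₁=0.089, ω₁=1.652, θ₂=0.185, ω₂=0.785, θ₃=0.052, ω₃=-0.179
apply F[9]=-10.000 → step 10: x=-0.154, v=-1.576, θ₁=0.125, ω₁=1.903, θ₂=0.201, ω₂=0.828, θ₃=0.048, ω₃=-0.207
apply F[10]=-10.000 → step 11: x=-0.187, v=-1.747, θ₁=0.166, ω₁=2.172, θ₂=0.218, ω₂=0.858, θ₃=0.044, ω₃=-0.233
apply F[11]=-10.000 → step 12: x=-0.224, v=-1.918, θ₁=0.212, ω₁=2.456, θ₂=0.235, ω₂=0.874, θ₃=0.039, ω₃=-0.255
apply F[12]=-10.000 → step 13: x=-0.264, v=-2.086, θ₁=0.264, ω₁=2.750, θ₂=0.252, ω₂=0.880, θ₃=0.034, ω₃=-0.270
apply F[13]=-10.000 → step 14: x=-0.307, v=-2.248, θ₁=0.322, ω₁=3.048, θ₂=0.270, ω₂=0.879, θ₃=0.028, ω₃=-0.274
apply F[14]=-10.000 → step 15: x=-0.353, v=-2.399, θ₁=0.386, ω₁=3.341, θ₂=0.288, ω₂=0.882, θ₃=0.023, ω₃=-0.265
apply F[15]=-10.000 → step 16: x=-0.403, v=-2.537, θ₁=0.455, ω₁=3.621, θ₂=0.305, ω₂=0.896, θ₃=0.018, ω₃=-0.240
apply F[16]=-10.000 → step 17: x=-0.455, v=-2.658, θ₁=0.531, ω₁=3.879, θ₂=0.324, ω₂=0.935, θ₃=0.014, ω₃=-0.197
apply F[17]=-10.000 → step 18: x=-0.509, v=-2.760, θ₁=0.610, ω₁=4.110, θ₂=0.343, ω₂=1.007, θ₃=0.010, ω₃=-0.138
apply F[18]=-10.000 → step 19: x=-0.565, v=-2.843, θ₁=0.695, ω₁=4.311, θ₂=0.364, ω₂=1.121, θ₃=0.008, ω₃=-0.063
apply F[19]=-10.000 → step 20: x=-0.623, v=-2.905, θ₁=0.783, ω₁=4.483, θ₂=0.388, ω₂=1.280, θ₃=0.008, ω₃=0.027
apply F[20]=-10.000 → step 21: x=-0.681, v=-2.949, θ₁=0.874, ω₁=4.629, θ₂=0.416, ω₂=1.486, θ₃=0.009, ω₃=0.130
apply F[21]=-10.000 → step 22: x=-0.740, v=-2.975, θ₁=0.968, ω₁=4.752, θ₂=0.448, ω₂=1.739, θ₃=0.013, ω₃=0.246
apply F[22]=-10.000 → step 23: x=-0.800, v=-2.985, θ₁=1.064, ω₁=4.856, θ₂=0.486, ω₂=2.037, θ₃=0.019, ω₃=0.375
apply F[23]=-10.000 → step 24: x=-0.860, v=-2.980, θ₁=1.162, ω₁=4.943, θ₂=0.530, ω₂=2.378, θ₃=0.028, ω₃=0.519
apply F[24]=-10.000 → step 25: x=-0.919, v=-2.961, θ₁=1.261, ω₁=5.013, θ₂=0.581, ω₂=2.759, θ₃=0.040, ω₃=0.682
apply F[25]=-10.000 → step 26: x=-0.978, v=-2.927, θ₁=1.362, ω₁=5.067, θ₂=0.640, ω₂=3.179, θ₃=0.056, ω₃=0.868
apply F[26]=-10.000 → step 27: x=-1.036, v=-2.881, θ₁=1.464, ω₁=5.102, θ₂=0.708, ω₂=3.633, θ₃=0.075, ω₃=1.084
apply F[27]=-10.000 → step 28: x=-1.093, v=-2.823, θ₁=1.566, ω₁=5.117, θ₂=0.786, ω₂=4.121, θ₃=0.099, ω₃=1.337
apply F[28]=-10.000 → step 29: x=-1.149, v=-2.753, θ₁=1.668, ω₁=5.107, θ₂=0.873, ω₂=4.639, θ₃=0.129, ω₃=1.638
apply F[29]=-10.000 → step 30: x=-1.203, v=-2.673, θ₁=1.770, ω₁=5.066, θ₂=0.972, ω₂=5.182, θ₃=0.165, ω₃=1.999
apply F[30]=-10.000 → step 31: x=-1.256, v=-2.582, θ₁=1.871, ω₁=4.992, θ₂=1.081, ω₂=5.747, θ₃=0.209, ω₃=2.435
apply F[31]=-10.000 → step 32: x=-1.307, v=-2.482, θ₁=1.970, ω₁=4.878, θ₂=1.202, ω₂=6.327, θ₃=0.263, ω₃=2.963
apply F[32]=-10.000 → step 33: x=-1.355, v=-2.372, θ₁=2.066, ω₁=4.723, θ₂=1.334, ω₂=6.914, θ₃=0.329, ω₃=3.601
apply F[33]=-10.000 → step 34: x=-1.401, v=-2.253, θ₁=2.158, ω₁=4.529, θ₂=1.478, ω₂=7.493, θ₃=0.408, ω₃=4.369
apply F[34]=-10.000 → step 35: x=-1.445, v=-2.122, θ₁=2.247, ω₁=4.304, θ₂=1.634, ω₂=8.043, θ₃=0.504, ω₃=5.289
apply F[35]=-10.000 → step 36: x=-1.486, v=-1.979, θ₁=2.330, ω₁=4.068, θ₂=1.799, ω₂=8.532, θ₃=0.621, ω₃=6.379
Max |angle| over trajectory = 2.330 rad = 133.5°.

Answer: 133.5°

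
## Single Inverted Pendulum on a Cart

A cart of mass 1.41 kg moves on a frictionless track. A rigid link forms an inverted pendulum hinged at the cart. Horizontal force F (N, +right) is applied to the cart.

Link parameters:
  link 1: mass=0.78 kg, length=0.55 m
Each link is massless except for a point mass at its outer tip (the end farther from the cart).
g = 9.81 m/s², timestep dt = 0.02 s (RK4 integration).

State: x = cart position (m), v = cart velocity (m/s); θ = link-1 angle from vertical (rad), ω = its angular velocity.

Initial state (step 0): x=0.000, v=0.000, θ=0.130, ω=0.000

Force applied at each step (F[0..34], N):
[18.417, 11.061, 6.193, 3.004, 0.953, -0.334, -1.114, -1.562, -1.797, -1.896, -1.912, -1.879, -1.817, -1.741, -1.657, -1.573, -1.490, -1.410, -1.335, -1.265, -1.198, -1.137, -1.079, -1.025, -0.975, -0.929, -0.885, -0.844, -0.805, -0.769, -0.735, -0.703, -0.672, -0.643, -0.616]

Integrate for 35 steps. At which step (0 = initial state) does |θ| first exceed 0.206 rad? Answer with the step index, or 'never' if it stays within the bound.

Answer: never

Derivation:
apply F[0]=+18.417 → step 1: x=0.002, v=0.245, θ=0.126, ω=-0.396
apply F[1]=+11.061 → step 2: x=0.009, v=0.388, θ=0.116, ω=-0.611
apply F[2]=+6.193 → step 3: x=0.017, v=0.464, θ=0.103, ω=-0.709
apply F[3]=+3.004 → step 4: x=0.027, v=0.496, θ=0.088, ω=-0.734
apply F[4]=+0.953 → step 5: x=0.037, v=0.501, θ=0.074, ω=-0.714
apply F[5]=-0.334 → step 6: x=0.047, v=0.490, θ=0.060, ω=-0.669
apply F[6]=-1.114 → step 7: x=0.056, v=0.468, θ=0.047, ω=-0.611
apply F[7]=-1.562 → step 8: x=0.065, v=0.442, θ=0.036, ω=-0.548
apply F[8]=-1.797 → step 9: x=0.074, v=0.413, θ=0.025, ω=-0.485
apply F[9]=-1.896 → step 10: x=0.082, v=0.384, θ=0.016, ω=-0.424
apply F[10]=-1.912 → step 11: x=0.089, v=0.355, θ=0.008, ω=-0.368
apply F[11]=-1.879 → step 12: x=0.096, v=0.328, θ=0.002, ω=-0.317
apply F[12]=-1.817 → step 13: x=0.102, v=0.303, θ=-0.004, ω=-0.271
apply F[13]=-1.741 → step 14: x=0.108, v=0.279, θ=-0.009, ω=-0.230
apply F[14]=-1.657 → step 15: x=0.114, v=0.256, θ=-0.014, ω=-0.194
apply F[15]=-1.573 → step 16: x=0.119, v=0.236, θ=-0.017, ω=-0.161
apply F[16]=-1.490 → step 17: x=0.123, v=0.217, θ=-0.020, ω=-0.133
apply F[17]=-1.410 → step 18: x=0.127, v=0.199, θ=-0.022, ω=-0.109
apply F[18]=-1.335 → step 19: x=0.131, v=0.183, θ=-0.024, ω=-0.087
apply F[19]=-1.265 → step 20: x=0.135, v=0.167, θ=-0.026, ω=-0.069
apply F[20]=-1.198 → step 21: x=0.138, v=0.153, θ=-0.027, ω=-0.053
apply F[21]=-1.137 → step 22: x=0.141, v=0.140, θ=-0.028, ω=-0.039
apply F[22]=-1.079 → step 23: x=0.143, v=0.128, θ=-0.029, ω=-0.027
apply F[23]=-1.025 → step 24: x=0.146, v=0.116, θ=-0.029, ω=-0.016
apply F[24]=-0.975 → step 25: x=0.148, v=0.106, θ=-0.029, ω=-0.007
apply F[25]=-0.929 → step 26: x=0.150, v=0.096, θ=-0.029, ω=0.000
apply F[26]=-0.885 → step 27: x=0.152, v=0.086, θ=-0.029, ω=0.007
apply F[27]=-0.844 → step 28: x=0.154, v=0.078, θ=-0.029, ω=0.012
apply F[28]=-0.805 → step 29: x=0.155, v=0.069, θ=-0.029, ω=0.017
apply F[29]=-0.769 → step 30: x=0.156, v=0.062, θ=-0.029, ω=0.021
apply F[30]=-0.735 → step 31: x=0.157, v=0.054, θ=-0.028, ω=0.024
apply F[31]=-0.703 → step 32: x=0.158, v=0.047, θ=-0.028, ω=0.027
apply F[32]=-0.672 → step 33: x=0.159, v=0.041, θ=-0.027, ω=0.029
apply F[33]=-0.643 → step 34: x=0.160, v=0.035, θ=-0.026, ω=0.031
apply F[34]=-0.616 → step 35: x=0.161, v=0.029, θ=-0.026, ω=0.032
max |θ| = 0.130 ≤ 0.206 over all 36 states.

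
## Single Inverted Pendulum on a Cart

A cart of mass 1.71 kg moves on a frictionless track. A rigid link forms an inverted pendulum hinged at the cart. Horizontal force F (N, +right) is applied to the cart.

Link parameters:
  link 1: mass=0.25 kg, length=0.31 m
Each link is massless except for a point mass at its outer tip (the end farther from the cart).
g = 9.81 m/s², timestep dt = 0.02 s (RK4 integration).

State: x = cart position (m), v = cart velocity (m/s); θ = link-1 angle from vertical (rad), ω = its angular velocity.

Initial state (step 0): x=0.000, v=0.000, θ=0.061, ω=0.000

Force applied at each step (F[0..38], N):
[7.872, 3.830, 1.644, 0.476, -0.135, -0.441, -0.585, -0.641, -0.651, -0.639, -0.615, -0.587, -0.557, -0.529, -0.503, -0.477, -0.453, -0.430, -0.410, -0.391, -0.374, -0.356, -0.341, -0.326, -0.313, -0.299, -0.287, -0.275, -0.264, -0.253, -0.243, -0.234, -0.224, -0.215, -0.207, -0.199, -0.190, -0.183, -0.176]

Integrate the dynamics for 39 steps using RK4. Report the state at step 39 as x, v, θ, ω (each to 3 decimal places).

Answer: x=0.054, v=0.008, θ=-0.009, ω=0.014

Derivation:
apply F[0]=+7.872 → step 1: x=0.001, v=0.090, θ=0.058, ω=-0.253
apply F[1]=+3.830 → step 2: x=0.003, v=0.133, θ=0.052, ω=-0.357
apply F[2]=+1.644 → step 3: x=0.006, v=0.151, θ=0.045, ω=-0.383
apply F[3]=+0.476 → step 4: x=0.009, v=0.156, θ=0.037, ω=-0.371
apply F[4]=-0.135 → step 5: x=0.012, v=0.153, θ=0.030, ω=-0.342
apply F[5]=-0.441 → step 6: x=0.015, v=0.147, θ=0.024, ω=-0.305
apply F[6]=-0.585 → step 7: x=0.018, v=0.140, θ=0.018, ω=-0.268
apply F[7]=-0.641 → step 8: x=0.021, v=0.132, θ=0.013, ω=-0.233
apply F[8]=-0.651 → step 9: x=0.023, v=0.124, θ=0.009, ω=-0.200
apply F[9]=-0.639 → step 10: x=0.026, v=0.116, θ=0.005, ω=-0.171
apply F[10]=-0.615 → step 11: x=0.028, v=0.109, θ=0.002, ω=-0.145
apply F[11]=-0.587 → step 12: x=0.030, v=0.102, θ=-0.001, ω=-0.123
apply F[12]=-0.557 → step 13: x=0.032, v=0.096, θ=-0.003, ω=-0.103
apply F[13]=-0.529 → step 14: x=0.034, v=0.090, θ=-0.005, ω=-0.086
apply F[14]=-0.503 → step 15: x=0.036, v=0.084, θ=-0.006, ω=-0.071
apply F[15]=-0.477 → step 16: x=0.037, v=0.078, θ=-0.008, ω=-0.058
apply F[16]=-0.453 → step 17: x=0.039, v=0.073, θ=-0.009, ω=-0.047
apply F[17]=-0.430 → step 18: x=0.040, v=0.069, θ=-0.010, ω=-0.038
apply F[18]=-0.410 → step 19: x=0.042, v=0.064, θ=-0.010, ω=-0.030
apply F[19]=-0.391 → step 20: x=0.043, v=0.060, θ=-0.011, ω=-0.023
apply F[20]=-0.374 → step 21: x=0.044, v=0.056, θ=-0.011, ω=-0.016
apply F[21]=-0.356 → step 22: x=0.045, v=0.052, θ=-0.012, ω=-0.011
apply F[22]=-0.341 → step 23: x=0.046, v=0.048, θ=-0.012, ω=-0.007
apply F[23]=-0.326 → step 24: x=0.047, v=0.045, θ=-0.012, ω=-0.003
apply F[24]=-0.313 → step 25: x=0.048, v=0.042, θ=-0.012, ω=0.000
apply F[25]=-0.299 → step 26: x=0.049, v=0.038, θ=-0.012, ω=0.003
apply F[26]=-0.287 → step 27: x=0.049, v=0.035, θ=-0.012, ω=0.005
apply F[27]=-0.275 → step 28: x=0.050, v=0.032, θ=-0.012, ω=0.007
apply F[28]=-0.264 → step 29: x=0.051, v=0.030, θ=-0.011, ω=0.009
apply F[29]=-0.253 → step 30: x=0.051, v=0.027, θ=-0.011, ω=0.010
apply F[30]=-0.243 → step 31: x=0.052, v=0.025, θ=-0.011, ω=0.011
apply F[31]=-0.234 → step 32: x=0.052, v=0.022, θ=-0.011, ω=0.012
apply F[32]=-0.224 → step 33: x=0.053, v=0.020, θ=-0.011, ω=0.013
apply F[33]=-0.215 → step 34: x=0.053, v=0.018, θ=-0.010, ω=0.013
apply F[34]=-0.207 → step 35: x=0.053, v=0.015, θ=-0.010, ω=0.014
apply F[35]=-0.199 → step 36: x=0.054, v=0.013, θ=-0.010, ω=0.014
apply F[36]=-0.190 → step 37: x=0.054, v=0.011, θ=-0.009, ω=0.014
apply F[37]=-0.183 → step 38: x=0.054, v=0.010, θ=-0.009, ω=0.014
apply F[38]=-0.176 → step 39: x=0.054, v=0.008, θ=-0.009, ω=0.014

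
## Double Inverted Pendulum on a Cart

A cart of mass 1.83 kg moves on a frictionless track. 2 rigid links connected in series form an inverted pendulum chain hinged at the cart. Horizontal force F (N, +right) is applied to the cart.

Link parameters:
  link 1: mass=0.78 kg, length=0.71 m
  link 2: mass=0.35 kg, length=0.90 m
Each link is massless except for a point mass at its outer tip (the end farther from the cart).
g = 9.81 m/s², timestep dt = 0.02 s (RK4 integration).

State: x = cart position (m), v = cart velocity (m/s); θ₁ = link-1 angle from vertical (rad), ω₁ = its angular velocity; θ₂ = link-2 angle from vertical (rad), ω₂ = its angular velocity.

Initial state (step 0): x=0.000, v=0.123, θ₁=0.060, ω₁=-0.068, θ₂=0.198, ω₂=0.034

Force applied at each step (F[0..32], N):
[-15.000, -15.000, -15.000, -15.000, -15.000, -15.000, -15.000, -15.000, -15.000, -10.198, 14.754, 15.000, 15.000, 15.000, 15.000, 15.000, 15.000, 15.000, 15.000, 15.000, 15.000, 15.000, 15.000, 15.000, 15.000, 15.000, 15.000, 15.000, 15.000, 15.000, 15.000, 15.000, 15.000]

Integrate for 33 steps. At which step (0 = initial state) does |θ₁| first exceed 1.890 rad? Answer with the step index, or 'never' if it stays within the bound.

Answer: never

Derivation:
apply F[0]=-15.000 → step 1: x=0.001, v=-0.048, θ₁=0.061, ω₁=0.173, θ₂=0.199, ω₂=0.075
apply F[1]=-15.000 → step 2: x=-0.002, v=-0.219, θ₁=0.067, ω₁=0.415, θ₂=0.201, ω₂=0.115
apply F[2]=-15.000 → step 3: x=-0.008, v=-0.391, θ₁=0.078, ω₁=0.662, θ₂=0.204, ω₂=0.152
apply F[3]=-15.000 → step 4: x=-0.018, v=-0.564, θ₁=0.093, ω₁=0.915, θ₂=0.207, ω₂=0.185
apply F[4]=-15.000 → step 5: x=-0.031, v=-0.738, θ₁=0.114, ω₁=1.177, θ₂=0.211, ω₂=0.212
apply F[5]=-15.000 → step 6: x=-0.047, v=-0.913, θ₁=0.141, ω₁=1.449, θ₂=0.215, ω₂=0.232
apply F[6]=-15.000 → step 7: x=-0.067, v=-1.089, θ₁=0.172, ω₁=1.733, θ₂=0.220, ω₂=0.245
apply F[7]=-15.000 → step 8: x=-0.091, v=-1.266, θ₁=0.210, ω₁=2.027, θ₂=0.225, ω₂=0.251
apply F[8]=-15.000 → step 9: x=-0.118, v=-1.442, θ₁=0.254, ω₁=2.331, θ₂=0.230, ω₂=0.251
apply F[9]=-10.198 → step 10: x=-0.148, v=-1.565, θ₁=0.303, ω₁=2.576, θ₂=0.235, ω₂=0.246
apply F[10]=+14.754 → step 11: x=-0.178, v=-1.431, θ₁=0.353, ω₁=2.494, θ₂=0.240, ω₂=0.226
apply F[11]=+15.000 → step 12: x=-0.205, v=-1.299, θ₁=0.403, ω₁=2.436, θ₂=0.244, ω₂=0.195
apply F[12]=+15.000 → step 13: x=-0.230, v=-1.173, θ₁=0.451, ω₁=2.404, θ₂=0.248, ω₂=0.153
apply F[13]=+15.000 → step 14: x=-0.252, v=-1.050, θ₁=0.499, ω₁=2.397, θ₂=0.250, ω₂=0.100
apply F[14]=+15.000 → step 15: x=-0.272, v=-0.930, θ₁=0.547, ω₁=2.412, θ₂=0.252, ω₂=0.038
apply F[15]=+15.000 → step 16: x=-0.289, v=-0.812, θ₁=0.595, ω₁=2.448, θ₂=0.252, ω₂=-0.032
apply F[16]=+15.000 → step 17: x=-0.304, v=-0.696, θ₁=0.645, ω₁=2.503, θ₂=0.250, ω₂=-0.109
apply F[17]=+15.000 → step 18: x=-0.317, v=-0.580, θ₁=0.696, ω₁=2.576, θ₂=0.247, ω₂=-0.191
apply F[18]=+15.000 → step 19: x=-0.327, v=-0.463, θ₁=0.748, ω₁=2.665, θ₂=0.243, ω₂=-0.276
apply F[19]=+15.000 → step 20: x=-0.336, v=-0.345, θ₁=0.802, ω₁=2.768, θ₂=0.236, ω₂=-0.363
apply F[20]=+15.000 → step 21: x=-0.341, v=-0.224, θ₁=0.859, ω₁=2.884, θ₂=0.228, ω₂=-0.448
apply F[21]=+15.000 → step 22: x=-0.344, v=-0.099, θ₁=0.918, ω₁=3.011, θ₂=0.218, ω₂=-0.529
apply F[22]=+15.000 → step 23: x=-0.345, v=0.030, θ₁=0.979, ω₁=3.150, θ₂=0.207, ω₂=-0.604
apply F[23]=+15.000 → step 24: x=-0.343, v=0.165, θ₁=1.044, ω₁=3.299, θ₂=0.194, ω₂=-0.669
apply F[24]=+15.000 → step 25: x=-0.339, v=0.306, θ₁=1.111, ω₁=3.458, θ₂=0.180, ω₂=-0.722
apply F[25]=+15.000 → step 26: x=-0.331, v=0.454, θ₁=1.182, ω₁=3.629, θ₂=0.166, ω₂=-0.758
apply F[26]=+15.000 → step 27: x=-0.320, v=0.611, θ₁=1.257, ω₁=3.811, θ₂=0.150, ω₂=-0.776
apply F[27]=+15.000 → step 28: x=-0.306, v=0.777, θ₁=1.335, ω₁=4.009, θ₂=0.135, ω₂=-0.770
apply F[28]=+15.000 → step 29: x=-0.289, v=0.954, θ₁=1.417, ω₁=4.223, θ₂=0.120, ω₂=-0.738
apply F[29]=+15.000 → step 30: x=-0.268, v=1.143, θ₁=1.504, ω₁=4.459, θ₂=0.105, ω₂=-0.673
apply F[30]=+15.000 → step 31: x=-0.243, v=1.346, θ₁=1.596, ω₁=4.722, θ₂=0.093, ω₂=-0.572
apply F[31]=+15.000 → step 32: x=-0.214, v=1.566, θ₁=1.693, ω₁=5.017, θ₂=0.083, ω₂=-0.425
apply F[32]=+15.000 → step 33: x=-0.181, v=1.805, θ₁=1.797, ω₁=5.354, θ₂=0.076, ω₂=-0.226
max |θ₁| = 1.797 ≤ 1.890 over all 34 states.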